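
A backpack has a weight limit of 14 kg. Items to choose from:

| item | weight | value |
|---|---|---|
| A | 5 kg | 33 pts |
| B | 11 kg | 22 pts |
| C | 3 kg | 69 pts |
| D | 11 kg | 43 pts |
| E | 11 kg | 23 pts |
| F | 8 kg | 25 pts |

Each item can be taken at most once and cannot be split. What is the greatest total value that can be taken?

Check high-value combinations within 14 kg:
- C+D: weight 3+11=14, value 69+43=112
- A+C: weight 5+3=8, value 33+69=102
- C+F: weight 3+8=11, value 69+25=94
- C+E: weight 3+11=14, value 69+23=92
- B+C: weight 11+3=14, value 22+69=91
Best: 112 pts.

112 pts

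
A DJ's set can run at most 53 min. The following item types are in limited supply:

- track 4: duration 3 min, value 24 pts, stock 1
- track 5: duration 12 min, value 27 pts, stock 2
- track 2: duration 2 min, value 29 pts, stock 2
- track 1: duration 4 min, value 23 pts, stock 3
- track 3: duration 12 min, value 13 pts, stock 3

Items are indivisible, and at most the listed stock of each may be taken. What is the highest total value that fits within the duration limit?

Best selections within duration 53 and stock limits:
- 1×track 4 + 2×track 5 + 2×track 2 + 3×track 1: duration 43, value 205
- 1×track 4 + 2×track 5 + 2×track 2 + 2×track 1 + 1×track 3: duration 51, value 195
- 2×track 5 + 2×track 2 + 3×track 1 + 1×track 3: duration 52, value 194
- 1×track 4 + 1×track 5 + 2×track 2 + 3×track 1 + 1×track 3: duration 43, value 191
Best: 205 pts.

205 pts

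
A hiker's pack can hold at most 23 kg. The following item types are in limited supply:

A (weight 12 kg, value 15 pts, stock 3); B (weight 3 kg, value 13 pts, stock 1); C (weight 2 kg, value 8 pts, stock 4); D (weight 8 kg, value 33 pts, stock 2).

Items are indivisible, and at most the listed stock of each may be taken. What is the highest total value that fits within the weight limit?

95 pts

Best selections within weight 23 and stock limits:
- 1×B + 2×C + 2×D: weight 23, value 95
- 3×C + 2×D: weight 22, value 90
- 1×B + 1×C + 2×D: weight 21, value 87
Best: 95 pts.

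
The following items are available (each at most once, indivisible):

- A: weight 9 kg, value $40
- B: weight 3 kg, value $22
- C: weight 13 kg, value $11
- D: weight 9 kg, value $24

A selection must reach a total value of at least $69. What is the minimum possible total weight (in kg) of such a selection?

21

Subsets with value ≥ 69, sorted by total weight:
- A+B+D: weight 21, value 86
- A+B+C: weight 25, value 73
Minimum weight: 21 kg.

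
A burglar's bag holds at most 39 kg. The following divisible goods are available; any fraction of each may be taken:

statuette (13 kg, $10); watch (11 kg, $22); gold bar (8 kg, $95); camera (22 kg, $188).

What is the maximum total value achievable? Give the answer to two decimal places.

301.00

Take in order of value per unit:
- gold bar (95/8 per unit): all 8 → value 95, running total 95.00
- camera (188/22 per unit): all 22 → value 188, running total 283.00
- watch (22/11 per unit): 9 of 11 → value 9×22/11 = 18.0000, running total 301.00
Total 301.00.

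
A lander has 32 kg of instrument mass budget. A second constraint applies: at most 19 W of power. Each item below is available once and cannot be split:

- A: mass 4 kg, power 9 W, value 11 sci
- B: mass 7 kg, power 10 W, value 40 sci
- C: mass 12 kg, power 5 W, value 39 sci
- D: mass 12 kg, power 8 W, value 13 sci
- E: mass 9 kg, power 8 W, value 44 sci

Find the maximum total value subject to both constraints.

Feasible sets respecting both limits:
- B+E: mass 16, power 18, value 84
- C+E: mass 21, power 13, value 83
- B+C: mass 19, power 15, value 79
- D+E: mass 21, power 16, value 57
Best: 84 sci.

84 sci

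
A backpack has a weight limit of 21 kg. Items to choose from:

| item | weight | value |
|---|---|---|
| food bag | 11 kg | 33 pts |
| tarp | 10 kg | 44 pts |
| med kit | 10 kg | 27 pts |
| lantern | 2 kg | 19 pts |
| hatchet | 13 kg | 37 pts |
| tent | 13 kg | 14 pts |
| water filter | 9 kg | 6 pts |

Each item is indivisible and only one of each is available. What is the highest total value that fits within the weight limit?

77 pts

Check high-value combinations within 21 kg:
- food bag+tarp: weight 11+10=21, value 33+44=77
- tarp+med kit: weight 10+10=20, value 44+27=71
- tarp+lantern+water filter: weight 10+2+9=21, value 44+19+6=69
- tarp+lantern: weight 10+2=12, value 44+19=63
Best: 77 pts.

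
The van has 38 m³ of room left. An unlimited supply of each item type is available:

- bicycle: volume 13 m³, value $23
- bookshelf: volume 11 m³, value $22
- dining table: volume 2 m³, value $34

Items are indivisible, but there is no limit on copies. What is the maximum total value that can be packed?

Best value-per-unit is dining table at 34/2, and filling with it alone uses volume 19×2=38. No mix of the others beats 19×34 = 646.

$646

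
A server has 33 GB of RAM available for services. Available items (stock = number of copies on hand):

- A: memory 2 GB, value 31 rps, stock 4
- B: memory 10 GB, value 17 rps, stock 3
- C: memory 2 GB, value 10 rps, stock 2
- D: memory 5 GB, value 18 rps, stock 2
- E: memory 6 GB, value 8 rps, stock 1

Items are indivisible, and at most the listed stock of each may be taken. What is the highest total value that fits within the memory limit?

197 rps

Top feasible selections:
- 4×A + 1×B + 2×C + 2×D: memory 32, value 197
- 4×A + 2×C + 2×D + 1×E: memory 28, value 188
- 4×A + 1×B + 1×C + 2×D: memory 30, value 187
- 4×A + 1×B + 2×C + 1×D + 1×E: memory 33, value 187
Best: 197 rps.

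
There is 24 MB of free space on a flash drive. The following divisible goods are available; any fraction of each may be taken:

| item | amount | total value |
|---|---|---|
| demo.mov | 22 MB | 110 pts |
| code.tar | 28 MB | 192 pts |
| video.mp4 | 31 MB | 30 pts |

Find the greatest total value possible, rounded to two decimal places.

Take in order of value per unit:
- code.tar (192/28 per unit): 24 of 28 → value 24×192/28 = 164.5714, running total 164.57
Total 164.57.

164.57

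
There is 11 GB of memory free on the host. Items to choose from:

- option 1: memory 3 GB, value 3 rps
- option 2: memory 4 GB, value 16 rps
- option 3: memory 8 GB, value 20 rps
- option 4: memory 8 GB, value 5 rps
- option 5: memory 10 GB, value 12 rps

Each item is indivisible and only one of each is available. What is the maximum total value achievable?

23 rps

Check high-value combinations within 11 GB:
- option 1+option 3: memory 3+8=11, value 3+20=23
- option 3: memory 8, value 20
- option 1+option 2: memory 3+4=7, value 3+16=19
- option 2: memory 4, value 16
- option 5: memory 10, value 12
Best: 23 rps.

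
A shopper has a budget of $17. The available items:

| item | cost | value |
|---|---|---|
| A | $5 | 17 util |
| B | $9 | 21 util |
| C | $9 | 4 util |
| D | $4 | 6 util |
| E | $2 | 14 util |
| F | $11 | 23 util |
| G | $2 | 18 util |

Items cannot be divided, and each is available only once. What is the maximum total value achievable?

Check high-value combinations within $17:
- B+D+E+G: cost 9+4+2+2=17, value 21+6+14+18=59
- A+B+G: cost 5+9+2=16, value 17+21+18=56
- A+D+E+G: cost 5+4+2+2=13, value 17+6+14+18=55
- E+F+G: cost 2+11+2=15, value 14+23+18=55
- B+E+G: cost 9+2+2=13, value 21+14+18=53
Best: 59 util.

59 util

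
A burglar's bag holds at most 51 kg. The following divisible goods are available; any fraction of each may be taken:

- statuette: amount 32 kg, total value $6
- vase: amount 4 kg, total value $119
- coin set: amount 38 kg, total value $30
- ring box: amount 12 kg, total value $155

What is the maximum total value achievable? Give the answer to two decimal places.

301.63

Take in order of value per unit:
- vase (119/4 per unit): all 4 → value 119, running total 119.00
- ring box (155/12 per unit): all 12 → value 155, running total 274.00
- coin set (30/38 per unit): 35 of 38 → value 35×30/38 = 27.6316, running total 301.63
Total 301.63.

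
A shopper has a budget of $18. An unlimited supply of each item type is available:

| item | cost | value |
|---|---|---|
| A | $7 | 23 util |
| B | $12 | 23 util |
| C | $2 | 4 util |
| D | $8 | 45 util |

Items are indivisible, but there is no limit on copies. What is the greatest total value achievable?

94 util

Best value-per-unit is D at 45/8; filling with it alone gives 2×45 = 90.
Optimal mix: 1×C + 2×D → cost 18, value 94.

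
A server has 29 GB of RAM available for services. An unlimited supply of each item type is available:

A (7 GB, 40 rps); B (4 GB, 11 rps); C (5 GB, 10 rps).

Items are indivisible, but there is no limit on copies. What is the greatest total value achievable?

Best value-per-unit is A at 40/7, and filling with it alone uses memory 4×7=28. No mix of the others beats 4×40 = 160.

160 rps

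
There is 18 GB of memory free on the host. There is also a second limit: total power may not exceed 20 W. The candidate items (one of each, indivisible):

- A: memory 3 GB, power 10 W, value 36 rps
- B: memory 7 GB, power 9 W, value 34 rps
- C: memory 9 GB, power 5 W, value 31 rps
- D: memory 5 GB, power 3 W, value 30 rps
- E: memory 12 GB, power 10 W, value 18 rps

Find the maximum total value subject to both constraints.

Feasible sets respecting both limits:
- A+C+D: memory 17, power 18, value 97
- A+B: memory 10, power 19, value 70
- A+C: memory 12, power 15, value 67
Best: 97 rps.

97 rps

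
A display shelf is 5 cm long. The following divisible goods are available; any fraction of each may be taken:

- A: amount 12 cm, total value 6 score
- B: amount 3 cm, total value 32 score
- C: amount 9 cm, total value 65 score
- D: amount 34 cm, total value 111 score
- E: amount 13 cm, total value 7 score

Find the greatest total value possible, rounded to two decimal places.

Take in order of value per unit:
- B (32/3 per unit): all 3 → value 32, running total 32.00
- C (65/9 per unit): 2 of 9 → value 2×65/9 = 14.4444, running total 46.44
Total 46.44.

46.44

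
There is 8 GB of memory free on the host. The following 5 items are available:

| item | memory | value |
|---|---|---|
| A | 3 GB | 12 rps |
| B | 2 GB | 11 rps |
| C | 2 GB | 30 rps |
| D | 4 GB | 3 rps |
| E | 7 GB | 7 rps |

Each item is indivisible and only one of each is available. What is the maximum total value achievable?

Check high-value combinations within 8 GB:
- A+B+C: memory 3+2+2=7, value 12+11+30=53
- B+C+D: memory 2+2+4=8, value 11+30+3=44
- A+C: memory 3+2=5, value 12+30=42
Best: 53 rps.

53 rps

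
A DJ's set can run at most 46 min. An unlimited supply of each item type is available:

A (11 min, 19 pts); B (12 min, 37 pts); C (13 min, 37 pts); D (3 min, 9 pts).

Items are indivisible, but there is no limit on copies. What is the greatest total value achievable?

Best value-per-unit is B at 37/12; filling with it alone gives 3×37 = 111.
Optimal mix: 3×B + 3×D → duration 45, value 138.

138 pts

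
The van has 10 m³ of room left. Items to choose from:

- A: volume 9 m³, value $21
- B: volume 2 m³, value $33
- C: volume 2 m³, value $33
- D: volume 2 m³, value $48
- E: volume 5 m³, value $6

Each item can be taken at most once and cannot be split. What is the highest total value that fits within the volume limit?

Check high-value combinations within 10 m³:
- B+C+D: volume 2+2+2=6, value 33+33+48=114
- B+D+E: volume 2+2+5=9, value 33+48+6=87
- C+D+E: volume 2+2+5=9, value 33+48+6=87
- B+D: volume 2+2=4, value 33+48=81
Best: $114.

$114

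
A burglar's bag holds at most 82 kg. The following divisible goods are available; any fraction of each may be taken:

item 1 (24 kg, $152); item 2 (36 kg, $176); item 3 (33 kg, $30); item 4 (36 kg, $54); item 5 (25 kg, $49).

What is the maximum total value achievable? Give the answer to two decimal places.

371.12

Take in order of value per unit:
- item 1 (152/24 per unit): all 24 → value 152, running total 152.00
- item 2 (176/36 per unit): all 36 → value 176, running total 328.00
- item 5 (49/25 per unit): 22 of 25 → value 22×49/25 = 43.1200, running total 371.12
Total 371.12.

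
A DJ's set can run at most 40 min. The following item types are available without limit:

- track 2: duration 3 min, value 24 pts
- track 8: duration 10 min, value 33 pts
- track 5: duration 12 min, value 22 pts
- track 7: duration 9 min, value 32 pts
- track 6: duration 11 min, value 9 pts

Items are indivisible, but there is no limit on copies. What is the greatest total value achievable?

Best value-per-unit is track 2 at 24/3, and filling with it alone uses duration 13×3=39. No mix of the others beats 13×24 = 312.

312 pts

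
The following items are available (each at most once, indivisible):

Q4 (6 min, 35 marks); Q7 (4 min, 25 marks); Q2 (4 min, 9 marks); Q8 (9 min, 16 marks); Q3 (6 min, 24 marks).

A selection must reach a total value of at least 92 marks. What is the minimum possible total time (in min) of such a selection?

20

Subsets with value ≥ 92, sorted by total time:
- Q4+Q7+Q2+Q3: time 20, value 93
- Q4+Q7+Q8+Q3: time 25, value 100
- Q4+Q7+Q2+Q8+Q3: time 29, value 109
Minimum time: 20 min.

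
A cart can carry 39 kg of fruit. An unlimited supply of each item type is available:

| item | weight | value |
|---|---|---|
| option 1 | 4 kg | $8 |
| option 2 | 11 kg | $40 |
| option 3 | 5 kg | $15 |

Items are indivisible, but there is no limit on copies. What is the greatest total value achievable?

Best value-per-unit is option 2 at 40/11; filling with it alone gives 3×40 = 120.
Optimal mix: 3×option 2 + 1×option 3 → weight 38, value 135.

$135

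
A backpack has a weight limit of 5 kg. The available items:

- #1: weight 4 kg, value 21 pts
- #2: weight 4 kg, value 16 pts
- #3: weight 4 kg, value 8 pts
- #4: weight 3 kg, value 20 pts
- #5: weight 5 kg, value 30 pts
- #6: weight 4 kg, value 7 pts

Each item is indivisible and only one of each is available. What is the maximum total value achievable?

30 pts

Check high-value combinations within 5 kg:
- #5: weight 5, value 30
- #1: weight 4, value 21
- #4: weight 3, value 20
- #2: weight 4, value 16
Best: 30 pts.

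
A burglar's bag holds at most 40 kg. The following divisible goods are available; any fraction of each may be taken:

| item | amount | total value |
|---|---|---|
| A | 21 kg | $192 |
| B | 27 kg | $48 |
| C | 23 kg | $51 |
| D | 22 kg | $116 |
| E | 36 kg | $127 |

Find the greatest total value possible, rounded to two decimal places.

292.18

Take in order of value per unit:
- A (192/21 per unit): all 21 → value 192, running total 192.00
- D (116/22 per unit): 19 of 22 → value 19×116/22 = 100.1818, running total 292.18
Total 292.18.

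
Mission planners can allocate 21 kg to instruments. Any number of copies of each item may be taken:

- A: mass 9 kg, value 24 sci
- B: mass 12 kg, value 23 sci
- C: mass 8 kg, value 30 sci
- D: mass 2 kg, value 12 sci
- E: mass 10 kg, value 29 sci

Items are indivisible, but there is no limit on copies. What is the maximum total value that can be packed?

120 sci

Best value-per-unit is D at 12/2, and filling with it alone uses mass 10×2=20. No mix of the others beats 10×12 = 120.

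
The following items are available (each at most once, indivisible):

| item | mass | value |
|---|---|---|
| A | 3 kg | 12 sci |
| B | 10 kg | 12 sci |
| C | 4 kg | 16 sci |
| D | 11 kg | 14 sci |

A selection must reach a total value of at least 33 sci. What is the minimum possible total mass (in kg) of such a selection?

17

Subsets with value ≥ 33, sorted by total mass:
- A+B+C: mass 17, value 40
- A+C+D: mass 18, value 42
- A+B+D: mass 24, value 38
- B+C+D: mass 25, value 42
Minimum mass: 17 kg.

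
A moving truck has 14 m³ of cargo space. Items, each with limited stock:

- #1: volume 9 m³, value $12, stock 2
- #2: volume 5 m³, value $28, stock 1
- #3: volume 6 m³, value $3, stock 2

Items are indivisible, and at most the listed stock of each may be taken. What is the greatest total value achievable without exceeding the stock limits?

Top feasible selections:
- 1×#1 + 1×#2: volume 14, value 40
- 1×#2 + 1×#3: volume 11, value 31
Best: $40.

$40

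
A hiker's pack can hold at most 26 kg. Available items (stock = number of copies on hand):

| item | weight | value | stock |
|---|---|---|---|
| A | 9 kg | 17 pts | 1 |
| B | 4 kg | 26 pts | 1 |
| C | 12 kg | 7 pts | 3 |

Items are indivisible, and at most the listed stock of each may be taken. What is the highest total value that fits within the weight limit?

Best selections within weight 26 and stock limits:
- 1×A + 1×B + 1×C: weight 25, value 50
- 1×A + 1×B: weight 13, value 43
- 1×B + 1×C: weight 16, value 33
- 1×B: weight 4, value 26
Best: 50 pts.

50 pts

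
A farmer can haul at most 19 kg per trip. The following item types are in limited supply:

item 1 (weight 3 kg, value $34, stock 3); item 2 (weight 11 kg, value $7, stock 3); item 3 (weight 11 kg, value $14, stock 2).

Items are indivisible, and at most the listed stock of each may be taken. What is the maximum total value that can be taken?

Best selections within weight 19 and stock limits:
- 3×item 1: weight 9, value 102
- 2×item 1 + 1×item 3: weight 17, value 82
- 2×item 1 + 1×item 2: weight 17, value 75
Best: $102.

$102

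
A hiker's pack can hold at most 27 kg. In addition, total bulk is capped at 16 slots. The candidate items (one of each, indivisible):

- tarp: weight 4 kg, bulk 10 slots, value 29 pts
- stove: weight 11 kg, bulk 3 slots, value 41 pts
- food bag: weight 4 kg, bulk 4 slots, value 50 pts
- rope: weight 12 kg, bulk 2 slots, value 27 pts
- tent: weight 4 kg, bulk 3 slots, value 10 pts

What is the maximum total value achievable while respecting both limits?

Feasible sets respecting both limits:
- stove+food bag+rope: weight 27, bulk 9, value 118
- tarp+food bag+rope: weight 20, bulk 16, value 106
- stove+food bag+tent: weight 19, bulk 10, value 101
Best: 118 pts.

118 pts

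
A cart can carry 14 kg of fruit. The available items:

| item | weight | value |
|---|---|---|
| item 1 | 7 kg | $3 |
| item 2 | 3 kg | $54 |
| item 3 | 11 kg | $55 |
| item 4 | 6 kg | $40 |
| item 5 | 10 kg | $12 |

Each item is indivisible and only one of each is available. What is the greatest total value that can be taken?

$109

This is a 0/1 knapsack; check combinations near the capacity.
- item 2+item 3: weight 3+11=14, value 54+55=109
- item 2+item 4: weight 3+6=9, value 54+40=94
- item 2+item 5: weight 3+10=13, value 54+12=66
- item 1+item 2: weight 7+3=10, value 3+54=57
- item 3: weight 11, value 55
Best: $109.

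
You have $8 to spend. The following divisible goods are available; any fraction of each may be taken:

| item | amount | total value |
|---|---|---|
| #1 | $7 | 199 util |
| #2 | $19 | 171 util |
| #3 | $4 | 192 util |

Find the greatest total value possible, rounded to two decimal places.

Take in order of value per unit:
- #3 (192/4 per unit): all 4 → value 192, running total 192.00
- #1 (199/7 per unit): 4 of 7 → value 4×199/7 = 113.7143, running total 305.71
Total 305.71.

305.71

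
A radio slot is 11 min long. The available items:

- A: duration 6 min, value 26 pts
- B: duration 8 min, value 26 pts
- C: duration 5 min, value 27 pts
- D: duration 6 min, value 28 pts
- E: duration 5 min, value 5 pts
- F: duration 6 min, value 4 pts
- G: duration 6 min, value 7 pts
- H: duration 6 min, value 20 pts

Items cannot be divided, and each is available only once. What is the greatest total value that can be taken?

55 pts

Check high-value combinations within 11 min:
- C+D: duration 5+6=11, value 27+28=55
- A+C: duration 6+5=11, value 26+27=53
- C+H: duration 5+6=11, value 27+20=47
Best: 55 pts.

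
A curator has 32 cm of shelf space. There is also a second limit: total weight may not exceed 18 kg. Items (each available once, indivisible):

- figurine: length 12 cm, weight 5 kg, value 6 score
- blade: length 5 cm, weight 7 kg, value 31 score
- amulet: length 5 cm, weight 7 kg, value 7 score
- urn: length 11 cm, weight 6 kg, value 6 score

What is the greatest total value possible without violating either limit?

43 score

Feasible sets respecting both limits:
- figurine+blade+urn: length 28, weight 18, value 43
- blade+amulet: length 10, weight 14, value 38
- figurine+blade: length 17, weight 12, value 37
- blade+urn: length 16, weight 13, value 37
Best: 43 score.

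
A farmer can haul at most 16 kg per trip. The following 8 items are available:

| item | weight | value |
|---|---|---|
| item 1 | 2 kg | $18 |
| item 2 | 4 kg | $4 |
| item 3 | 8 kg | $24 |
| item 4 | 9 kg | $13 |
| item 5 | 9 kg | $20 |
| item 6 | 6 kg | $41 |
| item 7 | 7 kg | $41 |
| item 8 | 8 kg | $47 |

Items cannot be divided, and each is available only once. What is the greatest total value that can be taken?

Check high-value combinations within 16 kg:
- item 1+item 6+item 8: weight 2+6+8=16, value 18+41+47=106
- item 1+item 6+item 7: weight 2+6+7=15, value 18+41+41=100
- item 6+item 8: weight 6+8=14, value 41+47=88
Best: $106.

$106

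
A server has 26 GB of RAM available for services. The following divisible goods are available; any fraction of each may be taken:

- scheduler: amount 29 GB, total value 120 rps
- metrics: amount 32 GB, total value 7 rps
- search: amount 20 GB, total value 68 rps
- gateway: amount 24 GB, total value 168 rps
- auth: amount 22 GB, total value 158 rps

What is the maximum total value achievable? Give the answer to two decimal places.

Take in order of value per unit:
- auth (158/22 per unit): all 22 → value 158, running total 158.00
- gateway (168/24 per unit): 4 of 24 → value 4×168/24 = 28.0000, running total 186.00
Total 186.00.

186.00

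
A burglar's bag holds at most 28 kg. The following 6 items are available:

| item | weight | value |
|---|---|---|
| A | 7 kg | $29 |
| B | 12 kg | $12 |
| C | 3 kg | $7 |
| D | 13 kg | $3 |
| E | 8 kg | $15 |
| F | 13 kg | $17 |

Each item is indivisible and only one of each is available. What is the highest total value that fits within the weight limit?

$61

Check high-value combinations within 28 kg:
- A+E+F: weight 7+8+13=28, value 29+15+17=61
- A+B+E: weight 7+12+8=27, value 29+12+15=56
- A+C+F: weight 7+3+13=23, value 29+7+17=53
- A+C+E: weight 7+3+8=18, value 29+7+15=51
Best: $61.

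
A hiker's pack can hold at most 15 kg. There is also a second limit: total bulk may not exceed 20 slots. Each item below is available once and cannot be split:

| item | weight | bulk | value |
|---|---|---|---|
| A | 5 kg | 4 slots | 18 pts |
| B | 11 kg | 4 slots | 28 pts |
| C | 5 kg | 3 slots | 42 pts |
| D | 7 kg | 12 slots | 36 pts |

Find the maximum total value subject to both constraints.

78 pts

Feasible sets respecting both limits:
- C+D: weight 12, bulk 15, value 78
- A+C: weight 10, bulk 7, value 60
- A+D: weight 12, bulk 16, value 54
Best: 78 pts.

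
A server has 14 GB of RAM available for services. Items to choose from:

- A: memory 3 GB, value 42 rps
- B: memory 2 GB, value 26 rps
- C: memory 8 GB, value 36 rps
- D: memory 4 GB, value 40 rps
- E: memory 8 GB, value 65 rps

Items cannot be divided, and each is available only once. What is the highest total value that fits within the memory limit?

Check high-value combinations within 14 GB:
- A+B+E: memory 3+2+8=13, value 42+26+65=133
- B+D+E: memory 2+4+8=14, value 26+40+65=131
- A+B+D: memory 3+2+4=9, value 42+26+40=108
- A+E: memory 3+8=11, value 42+65=107
- D+E: memory 4+8=12, value 40+65=105
Best: 133 rps.

133 rps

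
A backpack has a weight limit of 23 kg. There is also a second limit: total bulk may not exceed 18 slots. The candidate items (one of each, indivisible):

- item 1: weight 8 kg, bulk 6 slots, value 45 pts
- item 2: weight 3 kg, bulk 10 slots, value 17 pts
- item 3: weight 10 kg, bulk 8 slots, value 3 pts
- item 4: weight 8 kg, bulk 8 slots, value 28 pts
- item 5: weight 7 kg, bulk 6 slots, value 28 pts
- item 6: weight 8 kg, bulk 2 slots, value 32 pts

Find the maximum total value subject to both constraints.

Feasible sets respecting both limits:
- item 1+item 5+item 6: weight 23, bulk 14, value 105
- item 1+item 2+item 6: weight 19, bulk 18, value 94
- item 4+item 5+item 6: weight 23, bulk 16, value 88
- item 1+item 6: weight 16, bulk 8, value 77
Best: 105 pts.

105 pts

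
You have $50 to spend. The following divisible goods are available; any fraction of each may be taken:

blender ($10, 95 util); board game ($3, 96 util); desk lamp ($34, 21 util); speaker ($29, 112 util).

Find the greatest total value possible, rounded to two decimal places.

Take in order of value per unit:
- board game (96/3 per unit): all 3 → value 96, running total 96.00
- blender (95/10 per unit): all 10 → value 95, running total 191.00
- speaker (112/29 per unit): all 29 → value 112, running total 303.00
- desk lamp (21/34 per unit): 8 of 34 → value 8×21/34 = 4.9412, running total 307.94
Total 307.94.

307.94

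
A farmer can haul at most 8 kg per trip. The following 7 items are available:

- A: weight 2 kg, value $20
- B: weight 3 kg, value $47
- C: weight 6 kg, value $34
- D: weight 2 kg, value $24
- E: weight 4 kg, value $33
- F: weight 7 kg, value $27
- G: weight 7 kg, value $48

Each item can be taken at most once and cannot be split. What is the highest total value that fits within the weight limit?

$91

This is a 0/1 knapsack; check combinations near the capacity.
- A+B+D: weight 2+3+2=7, value 20+47+24=91
- B+E: weight 3+4=7, value 47+33=80
- A+D+E: weight 2+2+4=8, value 20+24+33=77
Best: $91.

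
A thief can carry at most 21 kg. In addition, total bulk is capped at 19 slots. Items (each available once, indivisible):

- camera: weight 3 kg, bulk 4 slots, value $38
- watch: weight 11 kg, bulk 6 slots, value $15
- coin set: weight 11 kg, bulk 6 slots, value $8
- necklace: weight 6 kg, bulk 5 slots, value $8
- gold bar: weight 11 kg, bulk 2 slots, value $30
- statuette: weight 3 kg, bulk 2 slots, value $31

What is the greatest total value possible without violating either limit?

Feasible sets respecting both limits:
- camera+gold bar+statuette: weight 17, bulk 8, value 99
- camera+watch+statuette: weight 17, bulk 12, value 84
- camera+coin set+statuette: weight 17, bulk 12, value 77
- camera+necklace+statuette: weight 12, bulk 11, value 77
Best: $99.

$99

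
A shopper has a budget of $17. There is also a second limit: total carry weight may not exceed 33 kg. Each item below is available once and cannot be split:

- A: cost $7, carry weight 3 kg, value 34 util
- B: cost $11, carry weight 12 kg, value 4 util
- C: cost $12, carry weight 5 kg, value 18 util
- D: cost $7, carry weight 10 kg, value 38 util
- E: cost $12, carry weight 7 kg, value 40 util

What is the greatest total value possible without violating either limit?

72 util

Feasible sets respecting both limits:
- A+D: cost 14, carry weight 13, value 72
- E: cost 12, carry weight 7, value 40
- D: cost 7, carry weight 10, value 38
Best: 72 util.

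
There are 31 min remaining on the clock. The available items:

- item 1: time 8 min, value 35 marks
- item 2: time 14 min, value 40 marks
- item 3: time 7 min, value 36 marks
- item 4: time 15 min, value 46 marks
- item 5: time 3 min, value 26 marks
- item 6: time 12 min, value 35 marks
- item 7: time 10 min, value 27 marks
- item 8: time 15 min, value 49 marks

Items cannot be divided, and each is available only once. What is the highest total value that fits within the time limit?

This is a 0/1 knapsack; check combinations near the capacity.
- item 1+item 3+item 5+item 6: time 8+7+3+12=30, value 35+36+26+35=132
- item 1+item 3+item 5+item 7: time 8+7+3+10=28, value 35+36+26+27=124
- item 1+item 3+item 8: time 8+7+15=30, value 35+36+49=120
Best: 132 marks.

132 marks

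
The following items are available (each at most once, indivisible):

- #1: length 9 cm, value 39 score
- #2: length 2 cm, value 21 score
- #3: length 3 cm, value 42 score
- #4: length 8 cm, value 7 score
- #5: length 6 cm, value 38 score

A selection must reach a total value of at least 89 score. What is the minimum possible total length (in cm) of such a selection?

11

Subsets with value ≥ 89, sorted by total length:
- #2+#3+#5: length 11, value 101
- #1+#2+#3: length 14, value 102
Minimum length: 11 cm.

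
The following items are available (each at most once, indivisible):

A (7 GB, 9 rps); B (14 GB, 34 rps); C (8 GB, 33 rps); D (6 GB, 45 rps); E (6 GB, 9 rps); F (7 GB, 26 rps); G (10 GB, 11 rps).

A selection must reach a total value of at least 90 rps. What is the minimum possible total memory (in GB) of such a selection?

21

Subsets with value ≥ 90, sorted by total memory:
- C+D+F: memory 21, value 104
- C+D+E+F: memory 27, value 113
- B+D+F: memory 27, value 105
Minimum memory: 21 GB.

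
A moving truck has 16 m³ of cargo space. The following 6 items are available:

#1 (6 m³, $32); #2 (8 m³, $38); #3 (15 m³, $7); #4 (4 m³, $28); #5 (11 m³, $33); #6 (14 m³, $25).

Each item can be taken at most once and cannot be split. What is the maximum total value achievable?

$70

Check high-value combinations within 16 m³:
- #1+#2: volume 6+8=14, value 32+38=70
- #2+#4: volume 8+4=12, value 38+28=66
- #4+#5: volume 4+11=15, value 28+33=61
- #1+#4: volume 6+4=10, value 32+28=60
- #2: volume 8, value 38
Best: $70.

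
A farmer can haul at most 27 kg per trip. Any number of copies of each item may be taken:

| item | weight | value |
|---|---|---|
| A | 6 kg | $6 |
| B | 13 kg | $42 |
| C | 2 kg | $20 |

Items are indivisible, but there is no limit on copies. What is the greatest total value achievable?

Best value-per-unit is C at 20/2, and filling with it alone uses weight 13×2=26. No mix of the others beats 13×20 = 260.

$260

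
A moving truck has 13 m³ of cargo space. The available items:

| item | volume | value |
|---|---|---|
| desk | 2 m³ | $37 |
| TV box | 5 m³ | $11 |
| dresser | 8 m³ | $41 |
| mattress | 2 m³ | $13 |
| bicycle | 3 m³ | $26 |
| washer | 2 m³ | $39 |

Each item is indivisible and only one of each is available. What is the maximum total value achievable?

$117

Check high-value combinations within 13 m³:
- desk+dresser+washer: volume 2+8+2=12, value 37+41+39=117
- desk+mattress+bicycle+washer: volume 2+2+3+2=9, value 37+13+26+39=115
- desk+TV box+bicycle+washer: volume 2+5+3+2=12, value 37+11+26+39=113
- dresser+bicycle+washer: volume 8+3+2=13, value 41+26+39=106
Best: $117.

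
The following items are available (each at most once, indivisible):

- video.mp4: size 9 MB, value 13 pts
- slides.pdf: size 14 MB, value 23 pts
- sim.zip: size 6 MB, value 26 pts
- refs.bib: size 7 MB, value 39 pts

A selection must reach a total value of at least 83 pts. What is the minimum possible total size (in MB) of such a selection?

Subsets with value ≥ 83, sorted by total size:
- slides.pdf+sim.zip+refs.bib: size 27, value 88
- video.mp4+slides.pdf+sim.zip+refs.bib: size 36, value 101
Minimum size: 27 MB.

27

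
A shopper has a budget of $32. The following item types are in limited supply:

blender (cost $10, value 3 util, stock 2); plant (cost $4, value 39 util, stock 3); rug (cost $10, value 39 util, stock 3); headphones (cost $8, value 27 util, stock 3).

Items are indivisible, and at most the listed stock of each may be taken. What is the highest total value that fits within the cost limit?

195 util

Best selections within cost 32 and stock limits:
- 3×plant + 2×rug: cost 32, value 195
- 3×plant + 1×rug + 1×headphones: cost 30, value 183
- 3×plant + 2×headphones: cost 28, value 171
Best: 195 util.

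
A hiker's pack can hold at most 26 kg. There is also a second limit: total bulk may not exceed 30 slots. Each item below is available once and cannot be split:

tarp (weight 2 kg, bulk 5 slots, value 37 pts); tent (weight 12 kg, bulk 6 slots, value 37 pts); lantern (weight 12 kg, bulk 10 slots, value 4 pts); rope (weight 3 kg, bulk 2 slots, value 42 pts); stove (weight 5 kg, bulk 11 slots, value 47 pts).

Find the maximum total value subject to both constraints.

Feasible sets respecting both limits:
- tarp+tent+rope+stove: weight 22, bulk 24, value 163
- tarp+lantern+rope+stove: weight 22, bulk 28, value 130
- tarp+rope+stove: weight 10, bulk 18, value 126
Best: 163 pts.

163 pts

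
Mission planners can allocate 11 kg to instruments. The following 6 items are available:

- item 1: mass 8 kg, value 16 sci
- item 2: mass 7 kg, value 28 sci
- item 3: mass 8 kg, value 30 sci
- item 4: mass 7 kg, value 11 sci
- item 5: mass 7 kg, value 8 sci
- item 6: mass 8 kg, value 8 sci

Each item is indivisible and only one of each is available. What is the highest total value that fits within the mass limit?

This is a 0/1 knapsack; check combinations near the capacity.
- item 3: mass 8, value 30
- item 2: mass 7, value 28
- item 1: mass 8, value 16
Best: 30 sci.

30 sci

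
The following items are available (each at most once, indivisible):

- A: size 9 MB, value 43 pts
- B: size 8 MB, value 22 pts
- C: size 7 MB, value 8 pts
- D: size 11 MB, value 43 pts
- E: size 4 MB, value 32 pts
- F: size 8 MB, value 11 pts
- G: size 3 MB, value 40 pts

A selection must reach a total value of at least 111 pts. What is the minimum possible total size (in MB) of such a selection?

Subsets with value ≥ 111, sorted by total size:
- A+E+G: size 16, value 115
- D+E+G: size 18, value 115
- A+D+G: size 23, value 126
Minimum size: 16 MB.

16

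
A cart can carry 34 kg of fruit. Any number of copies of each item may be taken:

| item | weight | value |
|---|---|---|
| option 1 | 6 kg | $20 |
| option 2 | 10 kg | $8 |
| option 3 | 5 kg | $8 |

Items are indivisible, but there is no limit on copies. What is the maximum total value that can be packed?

$100

Best value-per-unit is option 1 at 20/6, and filling with it alone uses weight 5×6=30. No mix of the others beats 5×20 = 100.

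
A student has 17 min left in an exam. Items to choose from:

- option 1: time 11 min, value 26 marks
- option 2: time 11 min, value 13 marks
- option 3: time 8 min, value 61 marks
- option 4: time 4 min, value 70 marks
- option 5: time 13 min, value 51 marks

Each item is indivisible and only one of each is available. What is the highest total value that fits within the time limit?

131 marks

This is a 0/1 knapsack; check combinations near the capacity.
- option 3+option 4: time 8+4=12, value 61+70=131
- option 4+option 5: time 4+13=17, value 70+51=121
- option 1+option 4: time 11+4=15, value 26+70=96
- option 2+option 4: time 11+4=15, value 13+70=83
Best: 131 marks.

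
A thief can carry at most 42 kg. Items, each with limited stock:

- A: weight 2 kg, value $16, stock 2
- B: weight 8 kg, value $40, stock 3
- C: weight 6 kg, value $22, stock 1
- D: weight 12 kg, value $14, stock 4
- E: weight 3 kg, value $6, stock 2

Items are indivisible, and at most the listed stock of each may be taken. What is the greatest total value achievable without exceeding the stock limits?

$186

Best selections within weight 42 and stock limits:
- 2×A + 3×B + 1×C + 2×E: weight 40, value 186
- 2×A + 3×B + 1×C + 1×E: weight 37, value 180
Best: $186.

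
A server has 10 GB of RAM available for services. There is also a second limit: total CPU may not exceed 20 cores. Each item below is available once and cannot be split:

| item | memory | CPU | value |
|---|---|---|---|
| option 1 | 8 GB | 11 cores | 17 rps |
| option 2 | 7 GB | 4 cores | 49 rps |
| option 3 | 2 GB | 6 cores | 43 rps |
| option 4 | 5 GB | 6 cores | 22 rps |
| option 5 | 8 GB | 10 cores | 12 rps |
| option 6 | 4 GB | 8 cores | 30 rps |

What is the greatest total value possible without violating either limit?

92 rps

Feasible sets respecting both limits:
- option 2+option 3: memory 9, CPU 10, value 92
- option 3+option 6: memory 6, CPU 14, value 73
- option 3+option 4: memory 7, CPU 12, value 65
- option 1+option 3: memory 10, CPU 17, value 60
Best: 92 rps.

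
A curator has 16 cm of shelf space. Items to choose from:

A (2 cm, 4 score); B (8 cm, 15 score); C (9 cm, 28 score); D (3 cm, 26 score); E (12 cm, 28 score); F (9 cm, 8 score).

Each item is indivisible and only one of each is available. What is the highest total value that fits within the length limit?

Check high-value combinations within 16 cm:
- A+C+D: length 2+9+3=14, value 4+28+26=58
- C+D: length 9+3=12, value 28+26=54
- D+E: length 3+12=15, value 26+28=54
Best: 58 score.

58 score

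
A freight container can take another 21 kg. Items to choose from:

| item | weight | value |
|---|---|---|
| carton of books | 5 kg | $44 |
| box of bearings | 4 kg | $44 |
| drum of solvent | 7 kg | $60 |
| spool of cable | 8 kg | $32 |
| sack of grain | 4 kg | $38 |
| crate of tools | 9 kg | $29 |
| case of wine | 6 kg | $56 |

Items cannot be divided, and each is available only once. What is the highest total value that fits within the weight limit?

$198

Check high-value combinations within 21 kg:
- box of bearings+drum of solvent+sack of grain+case of wine: weight 4+7+4+6=21, value 44+60+38+56=198
- carton of books+box of bearings+drum of solvent+sack of grain: weight 5+4+7+4=20, value 44+44+60+38=186
- carton of books+box of bearings+sack of grain+case of wine: weight 5+4+4+6=19, value 44+44+38+56=182
Best: $198.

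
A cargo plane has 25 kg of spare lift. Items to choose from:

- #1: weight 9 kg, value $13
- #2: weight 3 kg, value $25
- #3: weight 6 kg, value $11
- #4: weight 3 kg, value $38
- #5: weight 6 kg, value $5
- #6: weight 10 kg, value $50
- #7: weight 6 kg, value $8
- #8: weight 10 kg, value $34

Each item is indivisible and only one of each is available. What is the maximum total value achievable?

Check high-value combinations within 25 kg:
- #1+#2+#4+#6: weight 9+3+3+10=25, value 13+25+38+50=126
- #2+#3+#4+#6: weight 3+6+3+10=22, value 25+11+38+50=124
- #4+#6+#8: weight 3+10+10=23, value 38+50+34=122
- #2+#4+#6+#7: weight 3+3+10+6=22, value 25+38+50+8=121
Best: $126.

$126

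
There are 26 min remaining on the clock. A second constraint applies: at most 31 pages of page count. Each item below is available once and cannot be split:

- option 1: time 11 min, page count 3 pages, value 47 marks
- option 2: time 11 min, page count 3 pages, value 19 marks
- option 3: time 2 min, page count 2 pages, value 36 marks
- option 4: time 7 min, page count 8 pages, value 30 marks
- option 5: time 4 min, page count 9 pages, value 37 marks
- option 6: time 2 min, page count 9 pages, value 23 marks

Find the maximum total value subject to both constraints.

173 marks

Feasible sets respecting both limits:
- option 1+option 3+option 4+option 5+option 6: time 26, page count 31, value 173
- option 1+option 3+option 4+option 5: time 24, page count 22, value 150
- option 2+option 3+option 4+option 5+option 6: time 26, page count 31, value 145
Best: 173 marks.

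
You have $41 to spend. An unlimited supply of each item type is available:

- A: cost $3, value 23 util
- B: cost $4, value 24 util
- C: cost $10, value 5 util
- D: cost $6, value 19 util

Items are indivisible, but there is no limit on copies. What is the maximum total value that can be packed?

Best value-per-unit is A at 23/3; filling with it alone gives 13×23 = 299.
Optimal mix: 11×A + 2×B → cost 41, value 301.

301 util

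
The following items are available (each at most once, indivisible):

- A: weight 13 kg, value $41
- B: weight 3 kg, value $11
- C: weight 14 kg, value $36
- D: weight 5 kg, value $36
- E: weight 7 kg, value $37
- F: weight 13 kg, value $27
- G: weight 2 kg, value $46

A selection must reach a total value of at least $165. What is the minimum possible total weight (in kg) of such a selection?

30

Subsets with value ≥ 165, sorted by total weight:
- A+B+D+E+G: weight 30, value 171
- B+C+D+E+G: weight 31, value 166
- A+B+C+D+G: weight 37, value 170
- A+B+C+E+G: weight 39, value 171
Minimum weight: 30 kg.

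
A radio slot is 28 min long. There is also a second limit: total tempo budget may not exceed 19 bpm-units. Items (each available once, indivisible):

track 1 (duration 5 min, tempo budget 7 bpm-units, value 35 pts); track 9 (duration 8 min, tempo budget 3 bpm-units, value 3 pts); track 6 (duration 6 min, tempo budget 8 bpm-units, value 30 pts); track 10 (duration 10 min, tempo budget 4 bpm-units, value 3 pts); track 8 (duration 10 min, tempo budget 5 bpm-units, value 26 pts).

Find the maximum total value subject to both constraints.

Feasible sets respecting both limits:
- track 1+track 9+track 6: duration 19, tempo budget 18, value 68
- track 1+track 6+track 10: duration 21, tempo budget 19, value 68
- track 1+track 6: duration 11, tempo budget 15, value 65
Best: 68 pts.

68 pts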